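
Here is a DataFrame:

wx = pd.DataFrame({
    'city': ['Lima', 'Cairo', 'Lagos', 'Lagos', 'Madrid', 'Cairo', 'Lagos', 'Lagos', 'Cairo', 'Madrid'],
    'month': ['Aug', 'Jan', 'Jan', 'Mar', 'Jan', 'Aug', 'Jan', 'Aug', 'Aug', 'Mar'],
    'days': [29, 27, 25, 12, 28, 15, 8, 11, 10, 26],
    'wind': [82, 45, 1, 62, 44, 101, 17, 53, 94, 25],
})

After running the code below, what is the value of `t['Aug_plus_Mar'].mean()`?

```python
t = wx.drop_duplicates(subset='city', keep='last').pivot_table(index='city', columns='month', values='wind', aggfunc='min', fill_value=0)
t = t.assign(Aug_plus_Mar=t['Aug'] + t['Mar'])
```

63.5

drop duplicate city (keep=last):
     city month  days  wind
0    Lima   Aug    29    82
7   Lagos   Aug    11    53
8   Cairo   Aug    10    94
9  Madrid   Mar    26    25
pivot: rows=city, cols=month, min(wind):
month   Aug  Mar
city            
Cairo    94    0
Lagos    53    0
Lima     82    0
Madrid    0   25
add column Aug_plus_Mar = t['Aug'] + t['Mar']:
month   Aug  Mar  Aug_plus_Mar
city                          
Cairo    94    0            94
Lagos    53    0            53
Lima     82    0            82
Madrid    0   25            25
Taking the mean of column 'Aug_plus_Mar' gives 63.5.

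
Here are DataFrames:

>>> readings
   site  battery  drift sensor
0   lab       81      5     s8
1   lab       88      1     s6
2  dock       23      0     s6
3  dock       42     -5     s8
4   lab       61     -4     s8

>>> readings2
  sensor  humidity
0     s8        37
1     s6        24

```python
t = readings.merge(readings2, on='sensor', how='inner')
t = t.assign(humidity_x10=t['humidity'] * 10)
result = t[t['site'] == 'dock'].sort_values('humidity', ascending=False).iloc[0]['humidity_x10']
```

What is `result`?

370

merge on 'sensor' (how='inner') → 5 rows:
   site  battery  drift sensor  humidity
0   lab       81      5     s8        37
1   lab       88      1     s6        24
2  dock       23      0     s6        24
3  dock       42     -5     s8        37
4   lab       61     -4     s8        37
add column humidity_x10 = t['humidity'] * 10:
   site  battery  drift sensor  humidity  humidity_x10
0   lab       81      5     s8        37           370
1   lab       88      1     s6        24           240
2  dock       23      0     s6        24           240
3  dock       42     -5     s8        37           370
4   lab       61     -4     s8        37           370
filter rows where site == 'dock':
   site  battery  drift sensor  humidity  humidity_x10
2  dock       23      0     s6        24           240
3  dock       42     -5     s8        37           370
sort by humidity descending:
   site  battery  drift sensor  humidity  humidity_x10
3  dock       42     -5     s8        37           370
2  dock       23      0     s6        24           240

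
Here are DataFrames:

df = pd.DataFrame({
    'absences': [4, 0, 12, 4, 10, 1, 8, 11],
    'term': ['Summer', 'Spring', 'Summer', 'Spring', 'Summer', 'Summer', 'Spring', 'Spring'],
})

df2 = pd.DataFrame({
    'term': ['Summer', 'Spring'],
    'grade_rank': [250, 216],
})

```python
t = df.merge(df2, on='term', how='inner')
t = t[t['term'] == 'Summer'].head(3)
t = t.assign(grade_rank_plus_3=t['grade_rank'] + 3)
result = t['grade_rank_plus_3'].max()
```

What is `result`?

merge on 'term' (how='inner') → 8 rows:
   absences    term  grade_rank
0         4  Summer         250
1         0  Spring         216
2        12  Summer         250
3         4  Spring         216
4        10  Summer         250
5         1  Summer         250
6         8  Spring         216
7        11  Spring         216
filter rows where term == 'Summer':
   absences    term  grade_rank
0         4  Summer         250
2        12  Summer         250
4        10  Summer         250
5         1  Summer         250
take first 3 rows:
   absences    term  grade_rank
0         4  Summer         250
2        12  Summer         250
4        10  Summer         250
add column grade_rank_plus_3 = t['grade_rank'] + 3:
   absences    term  grade_rank  grade_rank_plus_3
0         4  Summer         250                253
2        12  Summer         250                253
4        10  Summer         250                253

253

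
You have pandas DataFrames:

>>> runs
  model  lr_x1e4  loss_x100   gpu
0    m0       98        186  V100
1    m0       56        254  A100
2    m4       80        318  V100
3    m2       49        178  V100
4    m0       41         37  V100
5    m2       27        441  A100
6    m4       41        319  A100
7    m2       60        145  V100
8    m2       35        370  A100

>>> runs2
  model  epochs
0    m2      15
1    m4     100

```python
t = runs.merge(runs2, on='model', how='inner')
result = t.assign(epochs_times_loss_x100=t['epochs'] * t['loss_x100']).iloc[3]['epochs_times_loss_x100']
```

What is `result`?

31900

merge on 'model' (how='inner') → 6 rows:
  model  lr_x1e4  loss_x100   gpu  epochs
0    m4       80        318  V100     100
1    m2       49        178  V100      15
2    m2       27        441  A100      15
3    m4       41        319  A100     100
4    m2       60        145  V100      15
5    m2       35        370  A100      15
add column epochs_times_loss_x100 = t['epochs'] * t['loss_x100']:
  model  lr_x1e4  loss_x100   gpu  epochs  epochs_times_loss_x100
0    m4       80        318  V100     100                   31800
1    m2       49        178  V100      15                    2670
2    m2       27        441  A100      15                    6615
3    m4       41        319  A100     100                   31900
4    m2       60        145  V100      15                    2175
5    m2       35        370  A100      15                    5550
The value at position 3, column 'epochs_times_loss_x100' is 31900.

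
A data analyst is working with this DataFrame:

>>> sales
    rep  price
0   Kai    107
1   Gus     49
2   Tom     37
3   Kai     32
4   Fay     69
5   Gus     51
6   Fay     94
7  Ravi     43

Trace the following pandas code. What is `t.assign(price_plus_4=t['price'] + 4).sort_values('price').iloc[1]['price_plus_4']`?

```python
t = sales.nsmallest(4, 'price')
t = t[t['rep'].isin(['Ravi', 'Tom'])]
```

47

take 4 rows with smallest price:
    rep  price
3   Kai     32
2   Tom     37
7  Ravi     43
1   Gus     49
filter rows where rep in ['Ravi', 'Tom']:
    rep  price
2   Tom     37
7  Ravi     43
add column price_plus_4 = t['price'] + 4:
    rep  price  price_plus_4
2   Tom     37            41
7  Ravi     43            47
sort by price:
    rep  price  price_plus_4
2   Tom     37            41
7  Ravi     43            47
Reading off the value at position 1, column 'price_plus_4', we get 47.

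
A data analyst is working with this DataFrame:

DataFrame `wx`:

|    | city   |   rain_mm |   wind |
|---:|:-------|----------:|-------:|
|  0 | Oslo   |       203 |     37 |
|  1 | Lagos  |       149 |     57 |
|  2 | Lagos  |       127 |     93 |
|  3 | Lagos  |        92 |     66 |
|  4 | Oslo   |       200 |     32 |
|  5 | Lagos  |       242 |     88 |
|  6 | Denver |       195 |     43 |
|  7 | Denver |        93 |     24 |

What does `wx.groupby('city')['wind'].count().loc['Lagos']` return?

group by city, count of wind:
city
Denver    2
Lagos     4
Oslo      2
Name: wind, dtype: int64
So loc['Lagos'] = 4.

4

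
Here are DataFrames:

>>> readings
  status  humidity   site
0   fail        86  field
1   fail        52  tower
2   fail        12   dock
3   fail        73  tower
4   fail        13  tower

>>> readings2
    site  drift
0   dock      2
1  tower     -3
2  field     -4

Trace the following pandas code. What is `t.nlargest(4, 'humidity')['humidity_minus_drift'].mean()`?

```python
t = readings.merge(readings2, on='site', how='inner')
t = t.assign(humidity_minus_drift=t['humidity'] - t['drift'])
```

merge on 'site' (how='inner') → 5 rows:
  status  humidity   site  drift
0   fail        86  field     -4
1   fail        52  tower     -3
2   fail        12   dock      2
3   fail        73  tower     -3
4   fail        13  tower     -3
add column humidity_minus_drift = t['humidity'] - t['drift']:
  status  humidity   site  drift  humidity_minus_drift
0   fail        86  field     -4                    90
1   fail        52  tower     -3                    55
2   fail        12   dock      2                    10
3   fail        73  tower     -3                    76
4   fail        13  tower     -3                    16
take 4 rows with largest humidity:
  status  humidity   site  drift  humidity_minus_drift
0   fail        86  field     -4                    90
3   fail        73  tower     -3                    76
1   fail        52  tower     -3                    55
4   fail        13  tower     -3                    16
The mean of column 'humidity_minus_drift' is 59.25.

59.25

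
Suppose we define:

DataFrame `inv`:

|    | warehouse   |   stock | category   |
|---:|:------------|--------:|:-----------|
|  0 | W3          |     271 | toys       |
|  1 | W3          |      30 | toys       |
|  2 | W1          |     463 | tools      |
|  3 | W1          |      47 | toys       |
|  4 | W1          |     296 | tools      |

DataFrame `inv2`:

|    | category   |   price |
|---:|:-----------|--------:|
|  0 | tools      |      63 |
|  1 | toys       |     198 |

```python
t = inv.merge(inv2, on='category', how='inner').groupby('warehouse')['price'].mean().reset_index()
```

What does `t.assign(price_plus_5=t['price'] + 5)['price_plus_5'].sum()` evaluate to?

merge on 'category' (how='inner') → 5 rows:
  warehouse  stock category  price
0        W3    271     toys    198
1        W3     30     toys    198
2        W1    463    tools     63
3        W1     47     toys    198
4        W1    296    tools     63
group by warehouse, mean of price:
warehouse
W1    108.0
W3    198.0
Name: price, dtype: float64
reset_index():
  warehouse  price
0        W1  108.0
1        W3  198.0
add column price_plus_5 = t['price'] + 5:
  warehouse  price  price_plus_5
0        W1  108.0         113.0
1        W3  198.0         203.0
So sum() = 316.0.

316.0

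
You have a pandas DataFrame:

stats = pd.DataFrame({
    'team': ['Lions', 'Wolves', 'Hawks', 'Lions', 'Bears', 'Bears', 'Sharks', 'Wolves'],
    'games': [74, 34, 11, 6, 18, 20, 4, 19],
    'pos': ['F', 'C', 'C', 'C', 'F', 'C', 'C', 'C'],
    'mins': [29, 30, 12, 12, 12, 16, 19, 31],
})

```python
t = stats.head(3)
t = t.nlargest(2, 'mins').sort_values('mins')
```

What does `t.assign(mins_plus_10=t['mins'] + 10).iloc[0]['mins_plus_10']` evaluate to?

take first 3 rows:
     team  games pos  mins
0   Lions     74   F    29
1  Wolves     34   C    30
2   Hawks     11   C    12
take 2 rows with largest mins:
     team  games pos  mins
1  Wolves     34   C    30
0   Lions     74   F    29
sort by mins:
     team  games pos  mins
0   Lions     74   F    29
1  Wolves     34   C    30
add column mins_plus_10 = t['mins'] + 10:
     team  games pos  mins  mins_plus_10
0   Lions     74   F    29            39
1  Wolves     34   C    30            40
So iloc[0]['mins_plus_10'] = 39.

39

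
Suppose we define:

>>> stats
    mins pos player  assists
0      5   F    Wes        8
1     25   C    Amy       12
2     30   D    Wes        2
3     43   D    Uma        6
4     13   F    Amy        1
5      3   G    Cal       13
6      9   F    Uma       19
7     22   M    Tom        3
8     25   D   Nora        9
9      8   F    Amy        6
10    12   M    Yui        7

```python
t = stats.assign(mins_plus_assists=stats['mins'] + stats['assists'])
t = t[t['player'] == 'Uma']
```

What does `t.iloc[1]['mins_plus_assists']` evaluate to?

28

add column mins_plus_assists = stats['mins'] + stats['assists']:
    mins pos player  assists  mins_plus_assists
0      5   F    Wes        8                 13
1     25   C    Amy       12                 37
2     30   D    Wes        2                 32
3     43   D    Uma        6                 49
4     13   F    Amy        1                 14
5      3   G    Cal       13                 16
6      9   F    Uma       19                 28
7     22   M    Tom        3                 25
8     25   D   Nora        9                 34
9      8   F    Amy        6                 14
10    12   M    Yui        7                 19
filter rows where player == 'Uma':
   mins pos player  assists  mins_plus_assists
3    43   D    Uma        6                 49
6     9   F    Uma       19                 28
The value at position 1, column 'mins_plus_assists' is 28.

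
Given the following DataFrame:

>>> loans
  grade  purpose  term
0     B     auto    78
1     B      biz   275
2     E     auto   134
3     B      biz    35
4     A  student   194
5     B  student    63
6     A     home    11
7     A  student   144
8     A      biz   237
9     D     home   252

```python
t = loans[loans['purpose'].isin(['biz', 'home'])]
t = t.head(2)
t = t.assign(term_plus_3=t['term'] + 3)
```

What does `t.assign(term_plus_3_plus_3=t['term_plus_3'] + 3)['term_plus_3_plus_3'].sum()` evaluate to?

filter rows where purpose in ['biz', 'home']:
  grade purpose  term
1     B     biz   275
3     B     biz    35
6     A    home    11
8     A     biz   237
9     D    home   252
take first 2 rows:
  grade purpose  term
1     B     biz   275
3     B     biz    35
add column term_plus_3 = t['term'] + 3:
  grade purpose  term  term_plus_3
1     B     biz   275          278
3     B     biz    35           38
add column term_plus_3_plus_3 = t['term_plus_3'] + 3:
  grade purpose  term  term_plus_3  term_plus_3_plus_3
1     B     biz   275          278                 281
3     B     biz    35           38                  41
Then the sum of column 'term_plus_3_plus_3': 322

322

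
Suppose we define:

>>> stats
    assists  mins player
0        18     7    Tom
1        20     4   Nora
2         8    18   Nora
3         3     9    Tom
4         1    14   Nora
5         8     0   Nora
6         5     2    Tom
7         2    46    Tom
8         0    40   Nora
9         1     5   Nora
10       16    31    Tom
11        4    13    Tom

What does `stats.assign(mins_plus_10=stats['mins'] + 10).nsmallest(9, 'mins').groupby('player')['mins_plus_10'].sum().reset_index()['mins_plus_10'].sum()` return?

162

add column mins_plus_10 = stats['mins'] + 10:
    assists  mins player  mins_plus_10
0        18     7    Tom            17
1        20     4   Nora            14
2         8    18   Nora            28
3         3     9    Tom            19
4         1    14   Nora            24
5         8     0   Nora            10
6         5     2    Tom            12
7         2    46    Tom            56
8         0    40   Nora            50
9         1     5   Nora            15
10       16    31    Tom            41
11        4    13    Tom            23
take 9 rows with smallest mins:
    assists  mins player  mins_plus_10
5         8     0   Nora            10
6         5     2    Tom            12
1        20     4   Nora            14
9         1     5   Nora            15
0        18     7    Tom            17
3         3     9    Tom            19
11        4    13    Tom            23
4         1    14   Nora            24
2         8    18   Nora            28
group by player, sum of mins_plus_10:
player
Nora    91
Tom     71
Name: mins_plus_10, dtype: int64
reset_index():
  player  mins_plus_10
0   Nora            91
1    Tom            71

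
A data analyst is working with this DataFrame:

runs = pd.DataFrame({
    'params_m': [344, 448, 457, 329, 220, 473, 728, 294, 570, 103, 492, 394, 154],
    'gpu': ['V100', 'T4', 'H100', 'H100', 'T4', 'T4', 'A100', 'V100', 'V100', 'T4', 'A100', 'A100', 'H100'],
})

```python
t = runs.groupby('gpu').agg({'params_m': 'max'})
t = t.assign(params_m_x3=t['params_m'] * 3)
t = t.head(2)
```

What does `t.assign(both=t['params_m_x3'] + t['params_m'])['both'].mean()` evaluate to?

2370.0

group by gpu, max of params_m:
      params_m
gpu           
A100       728
H100       457
T4         473
V100       570
add column params_m_x3 = t['params_m'] * 3:
      params_m  params_m_x3
gpu                        
A100       728         2184
H100       457         1371
T4         473         1419
V100       570         1710
take first 2 rows:
      params_m  params_m_x3
gpu                        
A100       728         2184
H100       457         1371
add column both = t['params_m_x3'] + t['params_m']:
      params_m  params_m_x3  both
gpu                              
A100       728         2184  2912
H100       457         1371  1828
Taking the mean of column 'both' gives 2370.0.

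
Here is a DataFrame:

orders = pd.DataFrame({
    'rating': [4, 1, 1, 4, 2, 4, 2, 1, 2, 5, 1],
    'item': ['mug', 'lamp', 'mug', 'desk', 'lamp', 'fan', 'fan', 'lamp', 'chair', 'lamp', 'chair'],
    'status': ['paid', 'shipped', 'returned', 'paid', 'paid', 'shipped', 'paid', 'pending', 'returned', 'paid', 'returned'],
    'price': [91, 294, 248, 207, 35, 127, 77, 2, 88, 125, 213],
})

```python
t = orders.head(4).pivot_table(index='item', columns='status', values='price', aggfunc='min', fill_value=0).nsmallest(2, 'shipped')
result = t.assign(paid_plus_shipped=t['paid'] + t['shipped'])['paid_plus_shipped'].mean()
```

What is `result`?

149.0

take first 4 rows:
   rating  item    status  price
0       4   mug      paid     91
1       1  lamp   shipped    294
2       1   mug  returned    248
3       4  desk      paid    207
pivot: rows=item, cols=status, min(price):
status  paid  returned  shipped
item                           
desk     207         0        0
lamp       0         0      294
mug       91       248        0
take 2 rows with smallest shipped:
status  paid  returned  shipped
item                           
desk     207         0        0
mug       91       248        0
add column paid_plus_shipped = t['paid'] + t['shipped']:
status  paid  returned  shipped  paid_plus_shipped
item                                              
desk     207         0        0                207
mug       91       248        0                 91
Finally, mean of column 'paid_plus_shipped' = 149.0.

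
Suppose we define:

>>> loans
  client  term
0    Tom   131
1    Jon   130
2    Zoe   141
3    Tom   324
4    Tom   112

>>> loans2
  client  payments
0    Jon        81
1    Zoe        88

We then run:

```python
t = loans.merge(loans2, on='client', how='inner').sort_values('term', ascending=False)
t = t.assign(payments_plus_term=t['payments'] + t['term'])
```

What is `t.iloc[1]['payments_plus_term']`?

merge on 'client' (how='inner') → 2 rows:
  client  term  payments
0    Jon   130        81
1    Zoe   141        88
sort by term descending:
  client  term  payments
1    Zoe   141        88
0    Jon   130        81
add column payments_plus_term = t['payments'] + t['term']:
  client  term  payments  payments_plus_term
1    Zoe   141        88                 229
0    Jon   130        81                 211
Finally, value at position 1, column 'payments_plus_term' = 211.

211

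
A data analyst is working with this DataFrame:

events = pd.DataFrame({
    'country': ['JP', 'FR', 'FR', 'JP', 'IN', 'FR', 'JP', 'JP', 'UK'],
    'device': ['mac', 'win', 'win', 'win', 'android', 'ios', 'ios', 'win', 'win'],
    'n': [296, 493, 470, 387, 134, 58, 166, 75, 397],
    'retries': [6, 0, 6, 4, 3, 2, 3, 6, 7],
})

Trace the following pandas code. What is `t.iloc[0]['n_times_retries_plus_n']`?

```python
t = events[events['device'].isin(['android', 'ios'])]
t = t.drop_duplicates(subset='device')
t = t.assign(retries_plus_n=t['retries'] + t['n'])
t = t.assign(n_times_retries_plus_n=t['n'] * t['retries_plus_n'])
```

filter rows where device in ['android', 'ios']:
  country   device    n  retries
4      IN  android  134        3
5      FR      ios   58        2
6      JP      ios  166        3
drop duplicate device (keep=first):
  country   device    n  retries
4      IN  android  134        3
5      FR      ios   58        2
add column retries_plus_n = t['retries'] + t['n']:
  country   device    n  retries  retries_plus_n
4      IN  android  134        3             137
5      FR      ios   58        2              60
add column n_times_retries_plus_n = t['n'] * t['retries_plus_n']:
  country   device    n  retries  retries_plus_n  n_times_retries_plus_n
4      IN  android  134        3             137                   18358
5      FR      ios   58        2              60                    3480
value at position 0, column 'n_times_retries_plus_n' → 18358

18358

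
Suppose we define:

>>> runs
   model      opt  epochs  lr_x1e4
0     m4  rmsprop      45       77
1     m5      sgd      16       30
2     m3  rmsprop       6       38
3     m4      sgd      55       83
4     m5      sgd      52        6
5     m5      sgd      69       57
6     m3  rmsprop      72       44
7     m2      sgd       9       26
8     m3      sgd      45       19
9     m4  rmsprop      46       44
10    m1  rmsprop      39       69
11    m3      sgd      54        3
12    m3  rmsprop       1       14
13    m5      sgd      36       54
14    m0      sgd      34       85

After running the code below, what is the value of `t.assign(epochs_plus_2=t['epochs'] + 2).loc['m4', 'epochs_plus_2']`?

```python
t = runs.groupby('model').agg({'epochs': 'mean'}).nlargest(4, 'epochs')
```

50.6666666667

group by model, mean of epochs:
          epochs
model           
m0     34.000000
m1     39.000000
m2      9.000000
m3     35.600000
m4     48.666667
m5     43.250000
take 4 rows with largest epochs:
          epochs
model           
m4     48.666667
m5     43.250000
m1     39.000000
m3     35.600000
add column epochs_plus_2 = t['epochs'] + 2:
          epochs  epochs_plus_2
model                          
m4     48.666667      50.666667
m5     43.250000      45.250000
m1     39.000000      41.000000
m3     35.600000      37.600000
So loc['m4', 'epochs_plus_2'] = 50.6666666667.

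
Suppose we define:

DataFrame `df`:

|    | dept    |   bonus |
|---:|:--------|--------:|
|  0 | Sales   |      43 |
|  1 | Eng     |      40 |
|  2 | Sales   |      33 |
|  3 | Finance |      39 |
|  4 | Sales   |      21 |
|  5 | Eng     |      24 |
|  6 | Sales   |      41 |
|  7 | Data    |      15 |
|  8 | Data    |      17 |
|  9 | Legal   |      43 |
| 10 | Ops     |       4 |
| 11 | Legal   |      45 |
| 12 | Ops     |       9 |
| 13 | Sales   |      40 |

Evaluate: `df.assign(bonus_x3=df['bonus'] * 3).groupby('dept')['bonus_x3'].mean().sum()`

519.3

add column bonus_x3 = df['bonus'] * 3:
       dept  bonus  bonus_x3
0     Sales     43       129
1       Eng     40       120
2     Sales     33        99
3   Finance     39       117
4     Sales     21        63
5       Eng     24        72
6     Sales     41       123
7      Data     15        45
8      Data     17        51
9     Legal     43       129
10      Ops      4        12
11    Legal     45       135
12      Ops      9        27
13    Sales     40       120
group by dept, mean of bonus_x3:
dept
Data        48.0
Eng         96.0
Finance    117.0
Legal      132.0
Ops         19.5
Sales      106.8
Name: bonus_x3, dtype: float64
Then the sum of the resulting series: 519.3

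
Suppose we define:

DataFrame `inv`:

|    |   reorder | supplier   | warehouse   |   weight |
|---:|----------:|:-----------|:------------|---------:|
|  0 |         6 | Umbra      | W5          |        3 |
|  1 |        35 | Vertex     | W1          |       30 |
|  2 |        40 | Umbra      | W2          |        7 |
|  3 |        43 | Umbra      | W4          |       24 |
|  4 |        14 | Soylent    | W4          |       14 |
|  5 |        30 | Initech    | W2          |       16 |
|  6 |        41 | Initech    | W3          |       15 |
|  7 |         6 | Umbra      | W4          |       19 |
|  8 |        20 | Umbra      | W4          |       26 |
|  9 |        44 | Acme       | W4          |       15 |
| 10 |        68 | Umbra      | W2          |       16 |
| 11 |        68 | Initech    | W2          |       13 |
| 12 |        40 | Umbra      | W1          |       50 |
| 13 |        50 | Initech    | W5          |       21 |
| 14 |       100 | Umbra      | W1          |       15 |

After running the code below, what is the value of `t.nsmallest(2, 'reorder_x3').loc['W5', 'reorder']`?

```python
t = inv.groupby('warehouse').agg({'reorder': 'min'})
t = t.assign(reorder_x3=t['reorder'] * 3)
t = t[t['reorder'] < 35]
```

6

group by warehouse, min of reorder:
           reorder
warehouse         
W1              35
W2              30
W3              41
W4               6
W5               6
add column reorder_x3 = t['reorder'] * 3:
           reorder  reorder_x3
warehouse                     
W1              35         105
W2              30          90
W3              41         123
W4               6          18
W5               6          18
filter rows where reorder < 35:
           reorder  reorder_x3
warehouse                     
W2              30          90
W4               6          18
W5               6          18
take 2 rows with smallest reorder_x3:
           reorder  reorder_x3
warehouse                     
W4               6          18
W5               6          18
Finally, value at row 'W5', column 'reorder' = 6.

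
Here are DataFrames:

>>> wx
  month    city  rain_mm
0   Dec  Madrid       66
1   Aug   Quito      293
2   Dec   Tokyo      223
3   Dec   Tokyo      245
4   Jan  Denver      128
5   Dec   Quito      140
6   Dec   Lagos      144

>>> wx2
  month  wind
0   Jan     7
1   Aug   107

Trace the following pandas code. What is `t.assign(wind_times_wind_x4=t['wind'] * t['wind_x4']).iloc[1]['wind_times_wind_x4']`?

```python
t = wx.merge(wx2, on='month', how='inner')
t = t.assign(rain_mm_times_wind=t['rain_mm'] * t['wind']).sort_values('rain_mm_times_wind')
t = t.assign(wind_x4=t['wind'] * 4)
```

45796

merge on 'month' (how='inner') → 2 rows:
  month    city  rain_mm  wind
0   Aug   Quito      293   107
1   Jan  Denver      128     7
add column rain_mm_times_wind = t['rain_mm'] * t['wind']:
  month    city  rain_mm  wind  rain_mm_times_wind
0   Aug   Quito      293   107               31351
1   Jan  Denver      128     7                 896
sort by rain_mm_times_wind:
  month    city  rain_mm  wind  rain_mm_times_wind
1   Jan  Denver      128     7                 896
0   Aug   Quito      293   107               31351
add column wind_x4 = t['wind'] * 4:
  month    city  rain_mm  wind  rain_mm_times_wind  wind_x4
1   Jan  Denver      128     7                 896       28
0   Aug   Quito      293   107               31351      428
add column wind_times_wind_x4 = t['wind'] * t['wind_x4']:
  month    city  rain_mm  wind  rain_mm_times_wind  wind_x4  wind_times_wind_x4
1   Jan  Denver      128     7                 896       28                 196
0   Aug   Quito      293   107               31351      428               45796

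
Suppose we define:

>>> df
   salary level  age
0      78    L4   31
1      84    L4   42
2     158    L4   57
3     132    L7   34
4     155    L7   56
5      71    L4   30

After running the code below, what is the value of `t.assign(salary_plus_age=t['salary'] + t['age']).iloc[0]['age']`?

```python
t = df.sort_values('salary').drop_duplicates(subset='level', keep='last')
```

56

sort by salary:
   salary level  age
5      71    L4   30
0      78    L4   31
1      84    L4   42
3     132    L7   34
4     155    L7   56
2     158    L4   57
drop duplicate level (keep=last):
   salary level  age
4     155    L7   56
2     158    L4   57
add column salary_plus_age = t['salary'] + t['age']:
   salary level  age  salary_plus_age
4     155    L7   56              211
2     158    L4   57              215
Finally, value at position 0, column 'age' = 56.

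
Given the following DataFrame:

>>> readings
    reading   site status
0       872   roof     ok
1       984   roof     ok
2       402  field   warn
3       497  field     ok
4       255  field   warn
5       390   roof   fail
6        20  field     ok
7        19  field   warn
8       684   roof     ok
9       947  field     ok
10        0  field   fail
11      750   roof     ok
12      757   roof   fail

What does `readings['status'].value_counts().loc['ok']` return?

value_counts of status:
status
ok      7
warn    3
fail    3
Name: count, dtype: int64
Finally, value at index 'ok' = 7.

7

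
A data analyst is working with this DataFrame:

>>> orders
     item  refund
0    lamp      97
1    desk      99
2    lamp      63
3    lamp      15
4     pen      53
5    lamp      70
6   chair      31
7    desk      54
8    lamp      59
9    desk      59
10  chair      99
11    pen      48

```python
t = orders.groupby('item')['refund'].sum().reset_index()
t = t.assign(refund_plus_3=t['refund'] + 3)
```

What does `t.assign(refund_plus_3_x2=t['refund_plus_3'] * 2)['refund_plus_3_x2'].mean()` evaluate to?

379.5

group by item, sum of refund:
item
chair    130
desk     212
lamp     304
pen      101
Name: refund, dtype: int64
reset_index():
    item  refund
0  chair     130
1   desk     212
2   lamp     304
3    pen     101
add column refund_plus_3 = t['refund'] + 3:
    item  refund  refund_plus_3
0  chair     130            133
1   desk     212            215
2   lamp     304            307
3    pen     101            104
add column refund_plus_3_x2 = t['refund_plus_3'] * 2:
    item  refund  refund_plus_3  refund_plus_3_x2
0  chair     130            133               266
1   desk     212            215               430
2   lamp     304            307               614
3    pen     101            104               208
Taking the mean of column 'refund_plus_3_x2' gives 379.5.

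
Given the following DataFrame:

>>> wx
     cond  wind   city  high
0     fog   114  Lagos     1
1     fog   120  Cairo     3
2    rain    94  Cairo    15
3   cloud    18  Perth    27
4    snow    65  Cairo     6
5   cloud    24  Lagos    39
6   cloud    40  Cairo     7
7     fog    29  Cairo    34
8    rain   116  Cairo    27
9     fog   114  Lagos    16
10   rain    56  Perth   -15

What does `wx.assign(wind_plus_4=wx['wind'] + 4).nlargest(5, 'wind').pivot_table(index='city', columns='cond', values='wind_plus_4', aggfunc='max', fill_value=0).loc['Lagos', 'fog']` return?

add column wind_plus_4 = wx['wind'] + 4:
     cond  wind   city  high  wind_plus_4
0     fog   114  Lagos     1          118
1     fog   120  Cairo     3          124
2    rain    94  Cairo    15           98
3   cloud    18  Perth    27           22
4    snow    65  Cairo     6           69
5   cloud    24  Lagos    39           28
6   cloud    40  Cairo     7           44
7     fog    29  Cairo    34           33
8    rain   116  Cairo    27          120
9     fog   114  Lagos    16          118
10   rain    56  Perth   -15           60
take 5 rows with largest wind:
   cond  wind   city  high  wind_plus_4
1   fog   120  Cairo     3          124
8  rain   116  Cairo    27          120
0   fog   114  Lagos     1          118
9   fog   114  Lagos    16          118
2  rain    94  Cairo    15           98
pivot: rows=city, cols=cond, max(wind_plus_4):
cond   fog  rain
city            
Cairo  124   120
Lagos  118     0

118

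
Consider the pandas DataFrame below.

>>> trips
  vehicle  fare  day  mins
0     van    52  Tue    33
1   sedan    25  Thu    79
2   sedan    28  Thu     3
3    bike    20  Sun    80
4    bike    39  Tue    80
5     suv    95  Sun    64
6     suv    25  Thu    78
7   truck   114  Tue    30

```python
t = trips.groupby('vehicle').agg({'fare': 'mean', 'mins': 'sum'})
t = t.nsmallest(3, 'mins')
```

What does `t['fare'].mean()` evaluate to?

group by vehicle: mean(fare), sum(mins):
          fare  mins
vehicle             
bike      29.5   160
sedan     26.5    82
suv       60.0   142
truck    114.0    30
van       52.0    33
take 3 rows with smallest mins:
          fare  mins
vehicle             
truck    114.0    30
van       52.0    33
sedan     26.5    82
mean of column 'fare' → 64.1666666667

64.1666666667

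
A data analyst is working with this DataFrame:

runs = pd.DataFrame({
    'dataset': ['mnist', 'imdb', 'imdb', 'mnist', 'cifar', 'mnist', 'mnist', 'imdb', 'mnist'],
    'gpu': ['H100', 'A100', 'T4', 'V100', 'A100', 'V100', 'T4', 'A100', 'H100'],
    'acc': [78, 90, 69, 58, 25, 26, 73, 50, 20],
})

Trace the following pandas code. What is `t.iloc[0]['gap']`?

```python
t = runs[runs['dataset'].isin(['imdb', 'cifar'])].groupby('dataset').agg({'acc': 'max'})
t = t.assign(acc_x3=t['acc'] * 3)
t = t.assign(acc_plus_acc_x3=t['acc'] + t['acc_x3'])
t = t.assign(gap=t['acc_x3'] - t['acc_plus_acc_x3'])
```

-25

filter rows where dataset in ['imdb', 'cifar']:
  dataset   gpu  acc
1    imdb  A100   90
2    imdb    T4   69
4   cifar  A100   25
7    imdb  A100   50
group by dataset, max of acc:
         acc
dataset     
cifar     25
imdb      90
add column acc_x3 = t['acc'] * 3:
         acc  acc_x3
dataset             
cifar     25      75
imdb      90     270
add column acc_plus_acc_x3 = t['acc'] + t['acc_x3']:
         acc  acc_x3  acc_plus_acc_x3
dataset                              
cifar     25      75              100
imdb      90     270              360
add column gap = t['acc_x3'] - t['acc_plus_acc_x3']:
         acc  acc_x3  acc_plus_acc_x3  gap
dataset                                   
cifar     25      75              100  -25
imdb      90     270              360  -90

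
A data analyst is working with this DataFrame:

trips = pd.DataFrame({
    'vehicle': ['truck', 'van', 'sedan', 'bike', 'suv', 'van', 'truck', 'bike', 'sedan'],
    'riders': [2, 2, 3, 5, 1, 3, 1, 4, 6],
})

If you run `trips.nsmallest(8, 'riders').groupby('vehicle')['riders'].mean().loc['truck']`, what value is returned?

take 8 rows with smallest riders:
  vehicle  riders
4     suv       1
6   truck       1
0   truck       2
1     van       2
2   sedan       3
5     van       3
7    bike       4
3    bike       5
group by vehicle, mean of riders:
vehicle
bike     4.5
sedan    3.0
suv      1.0
truck    1.5
van      2.5
Name: riders, dtype: float64

1.5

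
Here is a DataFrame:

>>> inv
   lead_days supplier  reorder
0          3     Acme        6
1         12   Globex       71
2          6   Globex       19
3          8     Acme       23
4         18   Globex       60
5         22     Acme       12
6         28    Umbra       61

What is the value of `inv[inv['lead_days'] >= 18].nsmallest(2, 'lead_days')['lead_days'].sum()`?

40

filter rows where lead_days >= 18:
   lead_days supplier  reorder
4         18   Globex       60
5         22     Acme       12
6         28    Umbra       61
take 2 rows with smallest lead_days:
   lead_days supplier  reorder
4         18   Globex       60
5         22     Acme       12
Hence 40.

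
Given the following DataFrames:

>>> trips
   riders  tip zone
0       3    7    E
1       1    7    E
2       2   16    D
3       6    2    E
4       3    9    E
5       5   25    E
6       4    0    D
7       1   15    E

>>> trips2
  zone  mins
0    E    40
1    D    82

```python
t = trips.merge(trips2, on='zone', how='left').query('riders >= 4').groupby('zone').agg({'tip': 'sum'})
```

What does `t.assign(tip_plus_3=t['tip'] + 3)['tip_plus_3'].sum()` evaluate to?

33

merge on 'zone' (how='left') → 8 rows:
   riders  tip zone  mins
0       3    7    E    40
1       1    7    E    40
2       2   16    D    82
3       6    2    E    40
4       3    9    E    40
5       5   25    E    40
6       4    0    D    82
7       1   15    E    40
filter rows where riders >= 4:
   riders  tip zone  mins
3       6    2    E    40
5       5   25    E    40
6       4    0    D    82
group by zone, sum of tip:
      tip
zone     
D       0
E      27
add column tip_plus_3 = t['tip'] + 3:
      tip  tip_plus_3
zone                 
D       0           3
E      27          30
Hence 33.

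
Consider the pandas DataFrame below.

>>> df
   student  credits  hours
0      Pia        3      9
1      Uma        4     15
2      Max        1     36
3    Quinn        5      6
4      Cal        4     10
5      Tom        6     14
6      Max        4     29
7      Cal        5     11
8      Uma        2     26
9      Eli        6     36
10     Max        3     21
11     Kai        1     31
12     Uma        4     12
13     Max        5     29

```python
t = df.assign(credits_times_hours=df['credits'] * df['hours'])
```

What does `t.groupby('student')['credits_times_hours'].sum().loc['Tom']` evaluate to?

add column credits_times_hours = df['credits'] * df['hours']:
   student  credits  hours  credits_times_hours
0      Pia        3      9                   27
1      Uma        4     15                   60
2      Max        1     36                   36
3    Quinn        5      6                   30
4      Cal        4     10                   40
5      Tom        6     14                   84
6      Max        4     29                  116
7      Cal        5     11                   55
8      Uma        2     26                   52
9      Eli        6     36                  216
10     Max        3     21                   63
11     Kai        1     31                   31
12     Uma        4     12                   48
13     Max        5     29                  145
group by student, sum of credits_times_hours:
student
Cal       95
Eli      216
Kai       31
Max      360
Pia       27
Quinn     30
Tom       84
Uma      160
Name: credits_times_hours, dtype: int64
The value at index 'Tom' is 84.

84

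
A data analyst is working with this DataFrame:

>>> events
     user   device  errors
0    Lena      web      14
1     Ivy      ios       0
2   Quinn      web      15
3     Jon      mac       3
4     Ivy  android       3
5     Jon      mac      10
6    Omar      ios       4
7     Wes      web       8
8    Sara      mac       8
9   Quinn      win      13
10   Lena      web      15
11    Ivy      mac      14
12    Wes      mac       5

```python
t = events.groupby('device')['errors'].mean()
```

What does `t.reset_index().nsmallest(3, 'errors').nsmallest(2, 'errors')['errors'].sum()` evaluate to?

5.0

group by device, mean of errors:
device
android     3.0
ios         2.0
mac         8.0
web        13.0
win        13.0
Name: errors, dtype: float64
reset_index():
    device  errors
0  android     3.0
1      ios     2.0
2      mac     8.0
3      web    13.0
4      win    13.0
take 3 rows with smallest errors:
    device  errors
1      ios     2.0
0  android     3.0
2      mac     8.0
take 2 rows with smallest errors:
    device  errors
1      ios     2.0
0  android     3.0
So sum() = 5.0.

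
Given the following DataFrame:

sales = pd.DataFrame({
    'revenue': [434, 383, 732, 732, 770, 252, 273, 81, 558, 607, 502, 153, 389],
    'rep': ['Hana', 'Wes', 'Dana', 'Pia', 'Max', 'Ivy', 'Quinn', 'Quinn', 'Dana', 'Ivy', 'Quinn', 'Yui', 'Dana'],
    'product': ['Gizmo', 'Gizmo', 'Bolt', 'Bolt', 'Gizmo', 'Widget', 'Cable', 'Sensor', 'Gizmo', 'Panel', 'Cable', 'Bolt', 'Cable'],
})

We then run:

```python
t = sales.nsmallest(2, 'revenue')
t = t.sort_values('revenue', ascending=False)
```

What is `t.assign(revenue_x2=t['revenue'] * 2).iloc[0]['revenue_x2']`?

306

take 2 rows with smallest revenue:
    revenue    rep product
7        81  Quinn  Sensor
11      153    Yui    Bolt
sort by revenue descending:
    revenue    rep product
11      153    Yui    Bolt
7        81  Quinn  Sensor
add column revenue_x2 = t['revenue'] * 2:
    revenue    rep product  revenue_x2
11      153    Yui    Bolt         306
7        81  Quinn  Sensor         162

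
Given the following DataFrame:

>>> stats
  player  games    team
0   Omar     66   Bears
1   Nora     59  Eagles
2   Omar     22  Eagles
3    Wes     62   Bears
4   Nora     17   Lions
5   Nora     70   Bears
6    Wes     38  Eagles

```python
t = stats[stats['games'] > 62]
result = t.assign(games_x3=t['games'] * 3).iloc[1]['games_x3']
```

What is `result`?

210

filter rows where games > 62:
  player  games   team
0   Omar     66  Bears
5   Nora     70  Bears
add column games_x3 = t['games'] * 3:
  player  games   team  games_x3
0   Omar     66  Bears       198
5   Nora     70  Bears       210
Then the value at position 1, column 'games_x3': 210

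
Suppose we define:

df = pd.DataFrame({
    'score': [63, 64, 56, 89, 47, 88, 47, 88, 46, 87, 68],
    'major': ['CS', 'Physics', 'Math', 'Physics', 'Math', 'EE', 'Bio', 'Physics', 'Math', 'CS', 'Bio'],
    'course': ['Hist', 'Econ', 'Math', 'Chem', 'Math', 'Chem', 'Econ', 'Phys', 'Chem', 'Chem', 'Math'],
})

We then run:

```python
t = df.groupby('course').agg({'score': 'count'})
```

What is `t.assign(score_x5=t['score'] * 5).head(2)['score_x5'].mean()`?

15.0

group by course, count of score:
        score
course       
Chem        4
Econ        2
Hist        1
Math        3
Phys        1
add column score_x5 = t['score'] * 5:
        score  score_x5
course                 
Chem        4        20
Econ        2        10
Hist        1         5
Math        3        15
Phys        1         5
take first 2 rows:
        score  score_x5
course                 
Chem        4        20
Econ        2        10
Reading off the mean of column 'score_x5', we get 15.0.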